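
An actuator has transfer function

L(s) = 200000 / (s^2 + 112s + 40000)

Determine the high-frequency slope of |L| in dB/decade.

-40 dB/decade

Each pole contributes −20 dB/decade at high frequency; each zero contributes +20 dB/decade.
Net: 0 zero(s) − 2 pole(s) → -40 dB/decade.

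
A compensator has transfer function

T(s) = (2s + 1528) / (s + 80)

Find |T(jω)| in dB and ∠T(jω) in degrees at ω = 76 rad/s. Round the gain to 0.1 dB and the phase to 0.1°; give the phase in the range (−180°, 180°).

22.9 dB, -37.9°

Substitute s = j76:
Numerator: 2(j76) + 1528 = 1528 + j152
Denominator: (j76) + 80 = 80 + j76
|N| = √(1528² + 152²) ≈ 1535.5, ∠N ≈ 5.68°
|D| = √(80² + 76²) ≈ 110.34, ∠D ≈ 43.53°
|T| = 1535.5 / 110.34 ≈ 13.916
Gain = 20 log₁₀(13.916) ≈ 22.87 dB
∠T = 5.68° − 43.53° = -37.85°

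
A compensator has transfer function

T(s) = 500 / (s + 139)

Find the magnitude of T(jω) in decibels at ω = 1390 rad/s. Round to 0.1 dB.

-8.9 dB

At s = jω = j1390:
pole (s+139): 139 + j1390 → |·| = √(139²+1390²) = √1951421 ≈ 1396.9, ∠ = arctan(1390/139) ≈ 84.29°
|T| = 500 / 1396.9 ≈ 0.35794
Gain = 20 log₁₀(0.35794) ≈ -8.92 dB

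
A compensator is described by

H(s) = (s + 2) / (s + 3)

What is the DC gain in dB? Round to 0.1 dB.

-3.5 dB

H(0) = 1·2 / (3) ≈ 0.66667
20 log₁₀(0.66667) ≈ -3.52 dB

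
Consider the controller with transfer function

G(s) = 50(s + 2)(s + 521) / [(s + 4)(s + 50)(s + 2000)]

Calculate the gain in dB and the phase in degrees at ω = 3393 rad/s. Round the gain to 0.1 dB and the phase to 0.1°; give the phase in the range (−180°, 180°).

At s = jω = j3393:
zero (s+2): 2 + j3393 → |·| = √(2²+3393²) = √11512453 ≈ 3393, ∠ = arctan(3393/2) ≈ 89.97°
zero (s+521): 521 + j3393 → |·| = √(521²+3393²) = √11783890 ≈ 3432.8, ∠ = arctan(3393/521) ≈ 81.27°
pole (s+4): 4 + j3393 → |·| = √(4²+3393²) = √11512465 ≈ 3393, ∠ = arctan(3393/4) ≈ 89.93°
pole (s+50): 50 + j3393 → |·| = √(50²+3393²) = √11514949 ≈ 3393.4, ∠ = arctan(3393/50) ≈ 89.16°
pole (s+2000): 2000 + j3393 → |·| = √(2000²+3393²) = √15512449 ≈ 3938.6, ∠ = arctan(3393/2000) ≈ 59.48°
|G| = 50 · 1.1647e+07 / 4.5348e+10 ≈ 0.012842
Gain = 20 log₁₀(0.012842) ≈ -37.83 dB
∠G = 171.24° − 238.57° = -67.33°

-37.8 dB, -67.3°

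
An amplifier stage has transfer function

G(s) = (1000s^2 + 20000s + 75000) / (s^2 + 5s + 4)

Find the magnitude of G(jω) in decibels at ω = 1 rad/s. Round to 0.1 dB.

82.4 dB

Substitute s = j1:
Numerator: 1000(j1)^2 + 20000(j1) + 75000 = 74000 + j20000
Denominator: (j1)^2 + 5(j1) + 4 = 3 + j5
|N| = √(74000² + 20000²) ≈ 76655, ∠N ≈ 15.12°
|D| = √(3² + 5²) ≈ 5.831, ∠D ≈ 59.04°
|G| = 76655 / 5.831 ≈ 13146
Gain = 20 log₁₀(13146) ≈ 82.38 dB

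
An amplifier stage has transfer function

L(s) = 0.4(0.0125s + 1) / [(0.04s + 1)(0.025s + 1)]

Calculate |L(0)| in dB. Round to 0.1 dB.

L(0) = 0.4 · 1 / 1 = 0.4
20 log₁₀(0.4) ≈ -7.96 dB

-8.0 dB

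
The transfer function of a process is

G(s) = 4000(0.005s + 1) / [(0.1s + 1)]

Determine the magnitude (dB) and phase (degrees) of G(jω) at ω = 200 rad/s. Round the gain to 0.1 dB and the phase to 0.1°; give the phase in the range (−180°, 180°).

At ω = 200 rad/s:
zero (1 + j200·0.005) = 1 + j1 → |·| ≈ 1.4142, ∠ ≈ 45.00°
pole (1 + j200·0.1) = 1 + j20 → |·| ≈ 20.025, ∠ ≈ 87.14°
|G| = 4000 · 1.4142 / (20.025) ≈ 282.49
Gain = 20 log₁₀(282.49) ≈ 49.02 dB
∠G = (45.00°) − (87.14°) = -42.14°

49.0 dB, -42.1°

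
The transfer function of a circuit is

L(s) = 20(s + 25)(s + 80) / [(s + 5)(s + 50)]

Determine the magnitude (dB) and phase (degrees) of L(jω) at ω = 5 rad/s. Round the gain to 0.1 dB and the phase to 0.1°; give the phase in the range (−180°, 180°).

41.2 dB, -35.8°

At s = jω = j5:
zero (s+25): 25 + j5 → |·| = √(25²+5²) = √650 ≈ 25.495, ∠ = arctan(5/25) ≈ 11.31°
zero (s+80): 80 + j5 → |·| = √(80²+5²) = √6425 ≈ 80.156, ∠ = arctan(5/80) ≈ 3.58°
pole (s+5): 5 + j5 → |·| = √(5²+5²) = √50 ≈ 7.0711, ∠ = arctan(5/5) ≈ 45.00°
pole (s+50): 50 + j5 → |·| = √(50²+5²) = √2525 ≈ 50.249, ∠ = arctan(5/50) ≈ 5.71°
|L| = 20 · 2043.6 / 355.32 ≈ 115.03
Gain = 20 log₁₀(115.03) ≈ 41.22 dB
∠L = 14.89° − 50.71° = -35.82°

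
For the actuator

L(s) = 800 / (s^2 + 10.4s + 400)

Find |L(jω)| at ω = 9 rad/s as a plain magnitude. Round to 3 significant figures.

2.41

At s = jω = j9:
quadratic: (j9)² + 10.4·j9 + 400 = 319 + j93.6 → |·| ≈ 332.45, ∠ ≈ 16.35°
|L| = 800 / 332.45 ≈ 2.4064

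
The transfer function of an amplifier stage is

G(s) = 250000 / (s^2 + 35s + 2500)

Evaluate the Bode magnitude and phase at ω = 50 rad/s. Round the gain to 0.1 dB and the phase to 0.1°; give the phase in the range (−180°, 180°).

43.1 dB, -90.0°

At s = jω = j50:
quadratic: (j50)² + 35·j50 + 2500 = 0 + j1750 → |·| ≈ 1750, ∠ ≈ 90.00°
|G| = 250000 / 1750 ≈ 142.86
Gain = 20 log₁₀(142.86) ≈ 43.10 dB
∠G = 0.00° − 90.00° = -90.00°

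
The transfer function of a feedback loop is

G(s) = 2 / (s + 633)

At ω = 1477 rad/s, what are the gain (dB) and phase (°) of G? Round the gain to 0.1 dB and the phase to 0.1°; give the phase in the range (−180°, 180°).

At s = jω = j1477:
pole (s+633): 633 + j1477 → |·| = √(633²+1477²) = √2582218 ≈ 1606.9, ∠ = arctan(1477/633) ≈ 66.80°
|G| = 2 / 1606.9 ≈ 0.0012446
Gain = 20 log₁₀(0.0012446) ≈ -58.10 dB
∠G = 0.00° − 66.80° = -66.80°

-58.1 dB, -66.8°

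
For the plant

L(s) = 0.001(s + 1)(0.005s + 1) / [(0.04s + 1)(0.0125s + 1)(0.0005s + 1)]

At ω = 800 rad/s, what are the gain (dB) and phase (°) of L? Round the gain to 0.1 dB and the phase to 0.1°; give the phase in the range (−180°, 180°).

-40.4 dB, -28.4°

At ω = 800 rad/s:
zero (1 + j800·1) = 1 + j800 → |·| ≈ 800, ∠ ≈ 89.93°
zero (1 + j800·0.005) = 1 + j4 → |·| ≈ 4.1231, ∠ ≈ 75.96°
pole (1 + j800·0.04) = 1 + j32 → |·| ≈ 32.016, ∠ ≈ 88.21°
pole (1 + j800·0.0125) = 1 + j10 → |·| ≈ 10.05, ∠ ≈ 84.29°
pole (1 + j800·0.0005) = 1 + j0.4 → |·| ≈ 1.077, ∠ ≈ 21.80°
|L| = 0.001 · 800 · 4.1231 / (32.016 · 10.05 · 1.077) ≈ 0.0095184
Gain = 20 log₁₀(0.0095184) ≈ -40.43 dB
∠L = (89.93° + 75.96°) − (88.21° + 84.29° + 21.80°) = -28.41°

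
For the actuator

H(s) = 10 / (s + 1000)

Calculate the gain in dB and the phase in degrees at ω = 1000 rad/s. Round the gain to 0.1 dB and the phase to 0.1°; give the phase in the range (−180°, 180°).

-43.0 dB, -45.0°

Substitute s = j1000:
Numerator: 10 = 10 + j0
Denominator: (j1000) + 1000 = 1000 + j1000
|N| = √(10² + 0²) ≈ 10, ∠N ≈ 0.00°
|D| = √(1000² + 1000²) ≈ 1414.2, ∠D ≈ 45.00°
|H| = 10 / 1414.2 ≈ 0.0070711
Gain = 20 log₁₀(0.0070711) ≈ -43.01 dB
∠H = 0.00° − 45.00° = -45.00°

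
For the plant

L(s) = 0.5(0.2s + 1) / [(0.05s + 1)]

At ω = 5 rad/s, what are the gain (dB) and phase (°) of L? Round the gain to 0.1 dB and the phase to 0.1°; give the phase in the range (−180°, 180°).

At ω = 5 rad/s:
zero (1 + j5·0.2) = 1 + j1 → |·| ≈ 1.4142, ∠ ≈ 45.00°
pole (1 + j5·0.05) = 1 + j0.25 → |·| ≈ 1.0308, ∠ ≈ 14.04°
|L| = 0.5 · 1.4142 / (1.0308) ≈ 0.68597
Gain = 20 log₁₀(0.68597) ≈ -3.27 dB
∠L = (45.00°) − (14.04°) = 30.96°

-3.3 dB, 31.0°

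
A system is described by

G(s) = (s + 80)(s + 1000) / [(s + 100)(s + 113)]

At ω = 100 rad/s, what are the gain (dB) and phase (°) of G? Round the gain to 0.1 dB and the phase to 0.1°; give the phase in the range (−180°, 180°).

15.6 dB, -29.5°

At s = jω = j100:
zero (s+80): 80 + j100 → |·| = √(80²+100²) = √16400 ≈ 128.06, ∠ = arctan(100/80) ≈ 51.34°
zero (s+1000): 1000 + j100 → |·| = √(1000²+100²) = √1010000 ≈ 1005, ∠ = arctan(100/1000) ≈ 5.71°
pole (s+100): 100 + j100 → |·| = √(100²+100²) = √20000 ≈ 141.42, ∠ = arctan(100/100) ≈ 45.00°
pole (s+113): 113 + j100 → |·| = √(113²+100²) = √22769 ≈ 150.89, ∠ = arctan(100/113) ≈ 41.51°
|G| = 1 · 1.287e+05 / 21339 ≈ 6.0312
Gain = 20 log₁₀(6.0312) ≈ 15.61 dB
∠G = 57.05° − 86.51° = -29.46°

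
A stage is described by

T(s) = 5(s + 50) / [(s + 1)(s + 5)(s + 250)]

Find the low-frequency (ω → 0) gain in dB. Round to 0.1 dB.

T(0) = 5·50 / (1·5·250) = 0.2
20 log₁₀(0.2) ≈ -13.98 dB

-14.0 dB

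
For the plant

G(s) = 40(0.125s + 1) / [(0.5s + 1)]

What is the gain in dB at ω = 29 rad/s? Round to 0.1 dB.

At ω = 29 rad/s:
zero (1 + j29·0.125) = 1 + j3.625 → |·| ≈ 3.7604, ∠ ≈ 74.58°
pole (1 + j29·0.5) = 1 + j14.5 → |·| ≈ 14.534, ∠ ≈ 86.05°
|G| = 40 · 3.7604 / (14.534) ≈ 10.349
Gain = 20 log₁₀(10.349) ≈ 20.30 dB

20.3 dB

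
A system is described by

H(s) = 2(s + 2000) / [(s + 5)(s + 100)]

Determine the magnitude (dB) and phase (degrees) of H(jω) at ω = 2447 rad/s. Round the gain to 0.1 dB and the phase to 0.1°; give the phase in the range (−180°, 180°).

-59.5 dB, -126.8°

At s = jω = j2447:
zero (s+2000): 2000 + j2447 → |·| = √(2000²+2447²) = √9987809 ≈ 3160.3, ∠ = arctan(2447/2000) ≈ 50.74°
pole (s+5): 5 + j2447 → |·| = √(5²+2447²) = √5987834 ≈ 2447, ∠ = arctan(2447/5) ≈ 89.88°
pole (s+100): 100 + j2447 → |·| = √(100²+2447²) = √5997809 ≈ 2449, ∠ = arctan(2447/100) ≈ 87.66°
|H| = 2 · 3160.3 / 5.9927e+06 ≈ 0.0010547
Gain = 20 log₁₀(0.0010547) ≈ -59.54 dB
∠H = 50.74° − 177.54° = -126.80°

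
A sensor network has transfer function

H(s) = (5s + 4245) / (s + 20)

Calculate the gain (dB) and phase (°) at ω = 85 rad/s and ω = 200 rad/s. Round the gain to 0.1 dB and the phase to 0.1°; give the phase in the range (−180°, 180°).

Substitute s = j85:
Numerator: 5(j85) + 4245 = 4245 + j425
Denominator: (j85) + 20 = 20 + j85
|N| = √(4245² + 425²) ≈ 4266.2, ∠N ≈ 5.72°
|D| = √(20² + 85²) ≈ 87.321, ∠D ≈ 76.76°
|H| = 4266.2 / 87.321 ≈ 48.857
Gain = 20 log₁₀(48.857) ≈ 33.78 dB
∠H = 5.72° − 76.76° = -71.04°

Substitute s = j200:
Numerator: 5(j200) + 4245 = 4245 + j1000
Denominator: (j200) + 20 = 20 + j200
|N| = √(4245² + 1000²) ≈ 4361.2, ∠N ≈ 13.26°
|D| = √(20² + 200²) ≈ 201, ∠D ≈ 84.29°
|H| = 4361.2 / 201 ≈ 21.698
Gain = 20 log₁₀(21.698) ≈ 26.73 dB
∠H = 13.26° − 84.29° = -71.03°

ω = 85: 33.8 dB, -71.0°; ω = 200: 26.7 dB, -71.0°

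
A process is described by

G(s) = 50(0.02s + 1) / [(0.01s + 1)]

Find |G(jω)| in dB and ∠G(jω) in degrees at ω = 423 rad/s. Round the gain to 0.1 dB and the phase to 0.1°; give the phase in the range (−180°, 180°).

At ω = 423 rad/s:
zero (1 + j423·0.02) = 1 + j8.46 → |·| ≈ 8.5189, ∠ ≈ 83.26°
pole (1 + j423·0.01) = 1 + j4.23 → |·| ≈ 4.3466, ∠ ≈ 76.70°
|G| = 50 · 8.5189 / (4.3466) ≈ 97.995
Gain = 20 log₁₀(97.995) ≈ 39.82 dB
∠G = (83.26°) − (76.70°) = 6.56°

39.8 dB, 6.6°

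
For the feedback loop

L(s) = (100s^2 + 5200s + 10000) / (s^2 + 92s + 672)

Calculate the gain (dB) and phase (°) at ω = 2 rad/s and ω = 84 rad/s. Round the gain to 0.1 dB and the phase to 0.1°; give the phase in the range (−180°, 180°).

ω = 2: 26.2 dB, 31.9°; ω = 84: 38.3 dB, 18.3°

Substitute s = j2:
Numerator: 100(j2)^2 + 5200(j2) + 10000 = 9600 + j10400
Denominator: (j2)^2 + 92(j2) + 672 = 668 + j184
|N| = √(9600² + 10400²) ≈ 14153, ∠N ≈ 47.29°
|D| = √(668² + 184²) ≈ 692.88, ∠D ≈ 15.40°
|L| = 14153 / 692.88 ≈ 20.426
Gain = 20 log₁₀(20.426) ≈ 26.20 dB
∠L = 47.29° − 15.40° = 31.89°

Substitute s = j84:
Numerator: 100(j84)^2 + 5200(j84) + 10000 = -695600 + j436800
Denominator: (j84)^2 + 92(j84) + 672 = -6384 + j7728
|N| = √(695600² + 436800²) ≈ 8.2137e+05, ∠N ≈ 147.87°
|D| = √(6384² + 7728²) ≈ 10024, ∠D ≈ 129.56°
|L| = 8.2137e+05 / 10024 ≈ 81.94
Gain = 20 log₁₀(81.94) ≈ 38.27 dB
∠L = 147.87° − 129.56° = 18.31°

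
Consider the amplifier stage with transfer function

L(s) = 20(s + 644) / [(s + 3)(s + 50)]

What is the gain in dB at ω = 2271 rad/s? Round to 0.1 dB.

-40.8 dB

At s = jω = j2271:
zero (s+644): 644 + j2271 → |·| = √(644²+2271²) = √5572177 ≈ 2360.5, ∠ = arctan(2271/644) ≈ 74.17°
pole (s+3): 3 + j2271 → |·| = √(3²+2271²) = √5157450 ≈ 2271, ∠ = arctan(2271/3) ≈ 89.92°
pole (s+50): 50 + j2271 → |·| = √(50²+2271²) = √5159941 ≈ 2271.6, ∠ = arctan(2271/50) ≈ 88.74°
|L| = 20 · 2360.5 / 5.1588e+06 ≈ 0.0091514
Gain = 20 log₁₀(0.0091514) ≈ -40.77 dB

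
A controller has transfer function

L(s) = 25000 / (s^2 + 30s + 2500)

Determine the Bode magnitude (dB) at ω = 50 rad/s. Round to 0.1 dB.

24.4 dB

At s = jω = j50:
quadratic: (j50)² + 30·j50 + 2500 = 0 + j1500 → |·| ≈ 1500, ∠ ≈ 90.00°
|L| = 25000 / 1500 ≈ 16.667
Gain = 20 log₁₀(16.667) ≈ 24.44 dB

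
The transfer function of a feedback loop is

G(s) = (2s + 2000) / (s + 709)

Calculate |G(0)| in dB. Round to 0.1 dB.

9.0 dB

G(0) = 2000 / 709 ≈ 2.8209
20 log₁₀(2.8209) ≈ 9.01 dB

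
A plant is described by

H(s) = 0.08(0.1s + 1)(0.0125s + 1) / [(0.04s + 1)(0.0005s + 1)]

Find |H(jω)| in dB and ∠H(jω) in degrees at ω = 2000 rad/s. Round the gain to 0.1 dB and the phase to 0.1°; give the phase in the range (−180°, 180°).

11.0 dB, 43.1°

At ω = 2000 rad/s:
zero (1 + j2000·0.1) = 1 + j200 → |·| ≈ 200, ∠ ≈ 89.71°
zero (1 + j2000·0.0125) = 1 + j25 → |·| ≈ 25.02, ∠ ≈ 87.71°
pole (1 + j2000·0.04) = 1 + j80 → |·| ≈ 80.006, ∠ ≈ 89.28°
pole (1 + j2000·0.0005) = 1 + j1 → |·| ≈ 1.4142, ∠ ≈ 45.00°
|H| = 0.08 · 200 · 25.02 / (80.006 · 1.4142) ≈ 3.5381
Gain = 20 log₁₀(3.5381) ≈ 10.98 dB
∠H = (89.71° + 87.71°) − (89.28° + 45.00°) = 43.14°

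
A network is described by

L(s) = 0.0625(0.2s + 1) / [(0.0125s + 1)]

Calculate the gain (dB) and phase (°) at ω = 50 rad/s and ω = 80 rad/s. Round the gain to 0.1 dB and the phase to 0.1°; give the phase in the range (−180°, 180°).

ω = 50: -5.5 dB, 52.3°; ω = 80: -3.0 dB, 41.4°

At ω = 50 rad/s:
zero (1 + j50·0.2) = 1 + j10 → |·| ≈ 10.05, ∠ ≈ 84.29°
pole (1 + j50·0.0125) = 1 + j0.625 → |·| ≈ 1.1792, ∠ ≈ 32.01°
|L| = 0.0625 · 10.05 / (1.1792) ≈ 0.53267
Gain = 20 log₁₀(0.53267) ≈ -5.47 dB
∠L = (84.29°) − (32.01°) = 52.28°

At ω = 80 rad/s:
zero (1 + j80·0.2) = 1 + j16 → |·| ≈ 16.031, ∠ ≈ 86.42°
pole (1 + j80·0.0125) = 1 + j1 → |·| ≈ 1.4142, ∠ ≈ 45.00°
|L| = 0.0625 · 16.031 / (1.4142) ≈ 0.70848
Gain = 20 log₁₀(0.70848) ≈ -2.99 dB
∠L = (86.42°) − (45.00°) = 41.42°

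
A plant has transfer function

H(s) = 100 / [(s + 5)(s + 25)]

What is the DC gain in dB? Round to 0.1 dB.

H(0) = 100 / (5·25) = 0.8
20 log₁₀(0.8) ≈ -1.94 dB

-1.9 dB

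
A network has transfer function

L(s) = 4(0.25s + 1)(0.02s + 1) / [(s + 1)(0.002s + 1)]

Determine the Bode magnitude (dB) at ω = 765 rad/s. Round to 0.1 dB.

At ω = 765 rad/s:
zero (1 + j765·0.25) = 1 + j191.25 → |·| ≈ 191.25, ∠ ≈ 89.70°
zero (1 + j765·0.02) = 1 + j15.3 → |·| ≈ 15.333, ∠ ≈ 86.26°
pole (1 + j765·1) = 1 + j765 → |·| ≈ 765, ∠ ≈ 89.93°
pole (1 + j765·0.002) = 1 + j1.53 → |·| ≈ 1.8278, ∠ ≈ 56.83°
|L| = 4 · 191.25 · 15.333 / (765 · 1.8278) ≈ 8.3888
Gain = 20 log₁₀(8.3888) ≈ 18.47 dB

18.5 dB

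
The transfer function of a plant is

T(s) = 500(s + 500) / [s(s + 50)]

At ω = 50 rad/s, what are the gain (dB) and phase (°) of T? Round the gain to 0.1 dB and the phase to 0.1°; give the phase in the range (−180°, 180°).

37.0 dB, -129.3°

At s = jω = j50:
zero (s+500): 500 + j50 → |·| = √(500²+50²) = √252500 ≈ 502.49, ∠ = arctan(50/500) ≈ 5.71°
pole (s+50): 50 + j50 → |·| = √(50²+50²) = √5000 ≈ 70.711, ∠ = arctan(50/50) ≈ 45.00°
pole at origin: |s| = 50, ∠ = 90.00° (in denominator)
|T| = 500 · 502.49 / 3535.5 ≈ 71.063
Gain = 20 log₁₀(71.063) ≈ 37.03 dB
∠T = 5.71° − 135.00° = -129.29°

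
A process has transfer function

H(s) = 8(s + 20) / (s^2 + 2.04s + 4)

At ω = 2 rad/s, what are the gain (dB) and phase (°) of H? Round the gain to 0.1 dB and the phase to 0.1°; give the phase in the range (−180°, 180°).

At s = jω = j2:
zero (s+20): 20 + j2 → |·| = √(20²+2²) = √404 ≈ 20.1, ∠ = arctan(2/20) ≈ 5.71°
quadratic: (j2)² + 2.04·j2 + 4 = 0 + j4.08 → |·| ≈ 4.08, ∠ ≈ 90.00°
|H| = 8 · 20.1 / 4.08 ≈ 39.412
Gain = 20 log₁₀(39.412) ≈ 31.91 dB
∠H = 5.71° − 90.00° = -84.29°

31.9 dB, -84.3°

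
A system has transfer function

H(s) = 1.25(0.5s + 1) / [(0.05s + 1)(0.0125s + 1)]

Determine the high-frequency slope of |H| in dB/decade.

-20 dB/decade

Each pole contributes −20 dB/decade at high frequency; each zero contributes +20 dB/decade.
Net: 1 zero(s) − 2 pole(s) → -20 dB/decade.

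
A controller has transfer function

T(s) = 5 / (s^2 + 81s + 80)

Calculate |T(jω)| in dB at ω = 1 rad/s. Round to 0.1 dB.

-27.1 dB

Substitute s = j1:
Numerator: 5 = 5 + j0
Denominator: (j1)^2 + 81(j1) + 80 = 79 + j81
|N| = √(5² + 0²) ≈ 5, ∠N ≈ 0.00°
|D| = √(79² + 81²) ≈ 113.15, ∠D ≈ 45.72°
|T| = 5 / 113.15 ≈ 0.044189
Gain = 20 log₁₀(0.044189) ≈ -27.09 dB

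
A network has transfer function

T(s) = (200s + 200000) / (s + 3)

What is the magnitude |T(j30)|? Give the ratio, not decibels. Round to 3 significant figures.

Substitute s = j30:
Numerator: 200(j30) + 200000 = 200000 + j6000
Denominator: (j30) + 3 = 3 + j30
|N| = √(200000² + 6000²) ≈ 2.0009e+05, ∠N ≈ 1.72°
|D| = √(3² + 30²) ≈ 30.15, ∠D ≈ 84.29°
|T| = 2.0009e+05 / 30.15 ≈ 6636.5

6.64e+03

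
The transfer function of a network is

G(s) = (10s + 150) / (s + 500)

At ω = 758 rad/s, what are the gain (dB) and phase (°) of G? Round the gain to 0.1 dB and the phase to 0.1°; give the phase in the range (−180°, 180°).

18.4 dB, 32.3°

Substitute s = j758:
Numerator: 10(j758) + 150 = 150 + j7580
Denominator: (j758) + 500 = 500 + j758
|N| = √(150² + 7580²) ≈ 7581.5, ∠N ≈ 88.87°
|D| = √(500² + 758²) ≈ 908.06, ∠D ≈ 56.59°
|G| = 7581.5 / 908.06 ≈ 8.3491
Gain = 20 log₁₀(8.3491) ≈ 18.43 dB
∠G = 88.87° − 56.59° = 32.28°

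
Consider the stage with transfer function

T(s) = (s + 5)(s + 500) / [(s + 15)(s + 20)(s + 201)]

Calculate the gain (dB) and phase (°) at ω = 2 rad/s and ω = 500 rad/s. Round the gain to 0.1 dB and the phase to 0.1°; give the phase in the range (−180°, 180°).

At s = jω = j2:
zero (s+5): 5 + j2 → |·| = √(5²+2²) = √29 ≈ 5.3852, ∠ = arctan(2/5) ≈ 21.80°
zero (s+500): 500 + j2 → |·| = √(500²+2²) = √250004 ≈ 500, ∠ = arctan(2/500) ≈ 0.23°
pole (s+15): 15 + j2 → |·| = √(15²+2²) = √229 ≈ 15.133, ∠ = arctan(2/15) ≈ 7.59°
pole (s+20): 20 + j2 → |·| = √(20²+2²) = √404 ≈ 20.1, ∠ = arctan(2/20) ≈ 5.71°
pole (s+201): 201 + j2 → |·| = √(201²+2²) = √40405 ≈ 201.01, ∠ = arctan(2/201) ≈ 0.57°
|T| = 1 · 2692.6 / 61142 ≈ 0.044038
Gain = 20 log₁₀(0.044038) ≈ -27.12 dB
∠T = 22.03° − 13.87° = 8.16°

At s = jω = j500:
zero (s+5): 5 + j500 → |·| = √(5²+500²) = √250025 ≈ 500.02, ∠ = arctan(500/5) ≈ 89.43°
zero (s+500): 500 + j500 → |·| = √(500²+500²) = √500000 ≈ 707.11, ∠ = arctan(500/500) ≈ 45.00°
pole (s+15): 15 + j500 → |·| = √(15²+500²) = √250225 ≈ 500.22, ∠ = arctan(500/15) ≈ 88.28°
pole (s+20): 20 + j500 → |·| = √(20²+500²) = √250400 ≈ 500.4, ∠ = arctan(500/20) ≈ 87.71°
pole (s+201): 201 + j500 → |·| = √(201²+500²) = √290401 ≈ 538.89, ∠ = arctan(500/201) ≈ 68.10°
|T| = 1 · 3.5357e+05 / 1.3489e+08 ≈ 0.0026212
Gain = 20 log₁₀(0.0026212) ≈ -51.63 dB
∠T = 134.43° − 244.09° = -109.66°

ω = 2: -27.1 dB, 8.2°; ω = 500: -51.6 dB, -109.7°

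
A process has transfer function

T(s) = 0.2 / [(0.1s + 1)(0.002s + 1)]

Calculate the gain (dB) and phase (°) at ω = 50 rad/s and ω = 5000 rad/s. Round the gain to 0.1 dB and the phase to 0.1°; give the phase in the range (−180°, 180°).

ω = 50: -28.2 dB, -84.4°; ω = 5000: -88.0 dB, -174.2°

At ω = 50 rad/s:
pole (1 + j50·0.1) = 1 + j5 → |·| ≈ 5.099, ∠ ≈ 78.69°
pole (1 + j50·0.002) = 1 + j0.1 → |·| ≈ 1.005, ∠ ≈ 5.71°
|T| = 0.2 · 1 / (5.099 · 1.005) ≈ 0.039028
Gain = 20 log₁₀(0.039028) ≈ -28.17 dB
∠T = (0°) − (78.69° + 5.71°) = -84.40°

At ω = 5000 rad/s:
pole (1 + j5000·0.1) = 1 + j500 → |·| ≈ 500, ∠ ≈ 89.89°
pole (1 + j5000·0.002) = 1 + j10 → |·| ≈ 10.05, ∠ ≈ 84.29°
|T| = 0.2 · 1 / (500 · 10.05) ≈ 3.9801e-05
Gain = 20 log₁₀(3.9801e-05) ≈ -88.00 dB
∠T = (0°) − (89.89° + 84.29°) = -174.18°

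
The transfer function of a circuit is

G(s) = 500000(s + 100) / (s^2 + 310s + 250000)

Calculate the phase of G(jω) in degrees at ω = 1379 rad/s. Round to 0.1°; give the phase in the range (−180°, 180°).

At s = jω = j1379:
zero (s+100): 100 + j1379 → |·| = √(100²+1379²) = √1911641 ≈ 1382.6, ∠ = arctan(1379/100) ≈ 85.85°
quadratic: (j1379)² + 310·j1379 + 250000 = -1651641 + j427490 → |·| ≈ 1.7061e+06, ∠ ≈ 165.49°
∠G = 85.85° − 165.49° = -79.64°

-79.6°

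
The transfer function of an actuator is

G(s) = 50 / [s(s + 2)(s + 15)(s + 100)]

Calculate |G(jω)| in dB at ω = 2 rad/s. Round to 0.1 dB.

-44.7 dB

At s = jω = j2:
pole (s+2): 2 + j2 → |·| = √(2²+2²) = √8 ≈ 2.8284, ∠ = arctan(2/2) ≈ 45.00°
pole (s+15): 15 + j2 → |·| = √(15²+2²) = √229 ≈ 15.133, ∠ = arctan(2/15) ≈ 7.59°
pole (s+100): 100 + j2 → |·| = √(100²+2²) = √10004 ≈ 100.02, ∠ = arctan(2/100) ≈ 1.15°
pole at origin: |s| = 2, ∠ = 90.00° (in denominator)
|G| = 50 / 8562.1 ≈ 0.0058397
Gain = 20 log₁₀(0.0058397) ≈ -44.67 dB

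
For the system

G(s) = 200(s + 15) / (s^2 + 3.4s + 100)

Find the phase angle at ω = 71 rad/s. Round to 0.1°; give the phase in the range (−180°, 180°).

-99.1°

At s = jω = j71:
zero (s+15): 15 + j71 → |·| = √(15²+71²) = √5266 ≈ 72.567, ∠ = arctan(71/15) ≈ 78.07°
quadratic: (j71)² + 3.4·j71 + 100 = -4941 + j241.4 → |·| ≈ 4946.9, ∠ ≈ 177.20°
∠G = 78.07° − 177.20° = -99.13°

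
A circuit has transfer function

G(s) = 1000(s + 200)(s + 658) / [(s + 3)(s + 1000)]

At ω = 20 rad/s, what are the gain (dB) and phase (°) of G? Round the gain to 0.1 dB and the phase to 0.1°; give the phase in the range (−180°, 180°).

At s = jω = j20:
zero (s+200): 200 + j20 → |·| = √(200²+20²) = √40400 ≈ 201, ∠ = arctan(20/200) ≈ 5.71°
zero (s+658): 658 + j20 → |·| = √(658²+20²) = √433364 ≈ 658.3, ∠ = arctan(20/658) ≈ 1.74°
pole (s+3): 3 + j20 → |·| = √(3²+20²) = √409 ≈ 20.224, ∠ = arctan(20/3) ≈ 81.47°
pole (s+1000): 1000 + j20 → |·| = √(1000²+20²) = √1000400 ≈ 1000.2, ∠ = arctan(20/1000) ≈ 1.15°
|G| = 1000 · 1.3232e+05 / 20228 ≈ 6541.4
Gain = 20 log₁₀(6541.4) ≈ 76.31 dB
∠G = 7.45° − 82.62° = -75.17°

76.3 dB, -75.2°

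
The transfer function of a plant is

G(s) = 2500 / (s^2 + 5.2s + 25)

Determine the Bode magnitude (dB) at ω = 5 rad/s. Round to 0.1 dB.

39.7 dB

At s = jω = j5:
quadratic: (j5)² + 5.2·j5 + 25 = 0 + j26 → |·| ≈ 26, ∠ ≈ 90.00°
|G| = 2500 / 26 ≈ 96.154
Gain = 20 log₁₀(96.154) ≈ 39.66 dB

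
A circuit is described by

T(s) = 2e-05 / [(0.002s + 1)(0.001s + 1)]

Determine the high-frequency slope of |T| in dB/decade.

Each pole contributes −20 dB/decade at high frequency; each zero contributes +20 dB/decade.
Net: 0 zero(s) − 2 pole(s) → -40 dB/decade.

-40 dB/decade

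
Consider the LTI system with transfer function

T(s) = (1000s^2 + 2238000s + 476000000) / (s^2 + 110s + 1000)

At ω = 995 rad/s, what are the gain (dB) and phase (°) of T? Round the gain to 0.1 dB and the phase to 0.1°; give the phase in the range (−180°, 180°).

67.2 dB, -70.7°

Substitute s = j995:
Numerator: 1000(j995)^2 + 2238000(j995) + 476000000 = -514025000 + j2226810000
Denominator: (j995)^2 + 110(j995) + 1000 = -989025 + j109450
|N| = √(514025000² + 2226810000²) ≈ 2.2854e+09, ∠N ≈ 103.00°
|D| = √(989025² + 109450²) ≈ 9.9506e+05, ∠D ≈ 173.69°
|T| = 2.2854e+09 / 9.9506e+05 ≈ 2296.7
Gain = 20 log₁₀(2296.7) ≈ 67.22 dB
∠T = 103.00° − 173.69° = -70.69°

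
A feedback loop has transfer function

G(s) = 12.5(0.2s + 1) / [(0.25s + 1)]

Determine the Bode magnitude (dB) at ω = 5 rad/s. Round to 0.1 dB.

At ω = 5 rad/s:
zero (1 + j5·0.2) = 1 + j1 → |·| ≈ 1.4142, ∠ ≈ 45.00°
pole (1 + j5·0.25) = 1 + j1.25 → |·| ≈ 1.6008, ∠ ≈ 51.34°
|G| = 12.5 · 1.4142 / (1.6008) ≈ 11.043
Gain = 20 log₁₀(11.043) ≈ 20.86 dB

20.9 dB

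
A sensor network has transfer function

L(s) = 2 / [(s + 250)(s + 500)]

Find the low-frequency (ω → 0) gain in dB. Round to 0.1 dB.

-95.9 dB

L(0) = 2 / (250·500) = 1.6e-05
20 log₁₀(1.6e-05) ≈ -95.92 dB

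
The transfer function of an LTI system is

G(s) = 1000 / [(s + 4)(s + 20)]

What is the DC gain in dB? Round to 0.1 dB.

G(0) = 1000 / (4·20) = 12.5
20 log₁₀(12.5) ≈ 21.94 dB

21.9 dB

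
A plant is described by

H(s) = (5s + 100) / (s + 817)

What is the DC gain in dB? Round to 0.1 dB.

H(0) = 100 / 817 ≈ 0.1224
20 log₁₀(0.1224) ≈ -18.24 dB

-18.2 dB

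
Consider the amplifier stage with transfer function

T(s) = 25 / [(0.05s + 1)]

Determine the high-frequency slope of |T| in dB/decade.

Each pole contributes −20 dB/decade at high frequency; each zero contributes +20 dB/decade.
Net: 0 zero(s) − 1 pole(s) → -20 dB/decade.

-20 dB/decade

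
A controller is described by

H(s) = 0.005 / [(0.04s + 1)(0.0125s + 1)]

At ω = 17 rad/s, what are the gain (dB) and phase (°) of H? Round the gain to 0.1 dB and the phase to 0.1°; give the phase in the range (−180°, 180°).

At ω = 17 rad/s:
pole (1 + j17·0.04) = 1 + j0.68 → |·| ≈ 1.2093, ∠ ≈ 34.22°
pole (1 + j17·0.0125) = 1 + j0.2125 → |·| ≈ 1.0223, ∠ ≈ 12.00°
|H| = 0.005 · 1 / (1.2093 · 1.0223) ≈ 0.0040444
Gain = 20 log₁₀(0.0040444) ≈ -47.86 dB
∠H = (0°) − (34.22° + 12.00°) = -46.22°

-47.9 dB, -46.2°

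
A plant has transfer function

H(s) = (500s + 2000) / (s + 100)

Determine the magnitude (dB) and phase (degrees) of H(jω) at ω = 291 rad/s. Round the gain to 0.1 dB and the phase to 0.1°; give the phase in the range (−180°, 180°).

53.5 dB, 18.2°

Substitute s = j291:
Numerator: 500(j291) + 2000 = 2000 + j145500
Denominator: (j291) + 100 = 100 + j291
|N| = √(2000² + 145500²) ≈ 1.4551e+05, ∠N ≈ 89.21°
|D| = √(100² + 291²) ≈ 307.7, ∠D ≈ 71.04°
|H| = 1.4551e+05 / 307.7 ≈ 472.9
Gain = 20 log₁₀(472.9) ≈ 53.50 dB
∠H = 89.21° − 71.04° = 18.17°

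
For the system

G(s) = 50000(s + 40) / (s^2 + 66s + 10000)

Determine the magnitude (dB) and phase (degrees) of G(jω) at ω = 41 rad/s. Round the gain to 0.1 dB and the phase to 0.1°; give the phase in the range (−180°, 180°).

At s = jω = j41:
zero (s+40): 40 + j41 → |·| = √(40²+41²) = √3281 ≈ 57.28, ∠ = arctan(41/40) ≈ 45.71°
quadratic: (j41)² + 66·j41 + 10000 = 8319 + j2706 → |·| ≈ 8748, ∠ ≈ 18.02°
|G| = 50000 · 57.28 / 8748 ≈ 327.39
Gain = 20 log₁₀(327.39) ≈ 50.30 dB
∠G = 45.71° − 18.02° = 27.69°

50.3 dB, 27.7°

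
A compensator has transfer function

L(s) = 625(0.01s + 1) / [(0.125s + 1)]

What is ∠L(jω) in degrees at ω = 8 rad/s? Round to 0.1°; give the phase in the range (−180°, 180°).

At ω = 8 rad/s:
zero (1 + j8·0.01) = 1 + j0.08 → |·| ≈ 1.0032, ∠ ≈ 4.57°
pole (1 + j8·0.125) = 1 + j1 → |·| ≈ 1.4142, ∠ ≈ 45.00°
∠L = (4.57°) − (45.00°) = -40.43°

-40.4°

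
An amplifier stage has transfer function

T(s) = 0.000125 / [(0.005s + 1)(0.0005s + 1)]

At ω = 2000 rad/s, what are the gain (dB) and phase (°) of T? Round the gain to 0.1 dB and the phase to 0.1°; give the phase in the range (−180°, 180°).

At ω = 2000 rad/s:
pole (1 + j2000·0.005) = 1 + j10 → |·| ≈ 10.05, ∠ ≈ 84.29°
pole (1 + j2000·0.0005) = 1 + j1 → |·| ≈ 1.4142, ∠ ≈ 45.00°
|T| = 0.000125 · 1 / (10.05 · 1.4142) ≈ 8.7949e-06
Gain = 20 log₁₀(8.7949e-06) ≈ -101.12 dB
∠T = (0°) − (84.29° + 45.00°) = -129.29°

-101.1 dB, -129.3°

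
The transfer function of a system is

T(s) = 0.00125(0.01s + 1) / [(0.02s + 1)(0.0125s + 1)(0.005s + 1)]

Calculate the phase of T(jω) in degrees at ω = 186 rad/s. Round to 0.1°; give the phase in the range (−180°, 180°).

At ω = 186 rad/s:
zero (1 + j186·0.01) = 1 + j1.86 → |·| ≈ 2.1118, ∠ ≈ 61.74°
pole (1 + j186·0.02) = 1 + j3.72 → |·| ≈ 3.8521, ∠ ≈ 74.95°
pole (1 + j186·0.0125) = 1 + j2.325 → |·| ≈ 2.5309, ∠ ≈ 66.73°
pole (1 + j186·0.005) = 1 + j0.93 → |·| ≈ 1.3656, ∠ ≈ 42.92°
∠T = (61.74°) − (74.95° + 66.73° + 42.92°) = -122.86°

-122.9°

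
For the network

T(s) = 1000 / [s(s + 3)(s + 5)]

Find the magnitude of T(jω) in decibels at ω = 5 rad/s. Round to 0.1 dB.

13.7 dB

At s = jω = j5:
pole (s+3): 3 + j5 → |·| = √(3²+5²) = √34 ≈ 5.831, ∠ = arctan(5/3) ≈ 59.04°
pole (s+5): 5 + j5 → |·| = √(5²+5²) = √50 ≈ 7.0711, ∠ = arctan(5/5) ≈ 45.00°
pole at origin: |s| = 5, ∠ = 90.00° (in denominator)
|T| = 1000 / 206.16 ≈ 4.8506
Gain = 20 log₁₀(4.8506) ≈ 13.72 dB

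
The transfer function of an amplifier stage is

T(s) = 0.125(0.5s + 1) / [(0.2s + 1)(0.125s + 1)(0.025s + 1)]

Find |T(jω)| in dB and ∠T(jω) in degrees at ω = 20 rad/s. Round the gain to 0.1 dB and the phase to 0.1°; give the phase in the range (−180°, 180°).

-19.9 dB, -86.4°

At ω = 20 rad/s:
zero (1 + j20·0.5) = 1 + j10 → |·| ≈ 10.05, ∠ ≈ 84.29°
pole (1 + j20·0.2) = 1 + j4 → |·| ≈ 4.1231, ∠ ≈ 75.96°
pole (1 + j20·0.125) = 1 + j2.5 → |·| ≈ 2.6926, ∠ ≈ 68.20°
pole (1 + j20·0.025) = 1 + j0.5 → |·| ≈ 1.118, ∠ ≈ 26.57°
|T| = 0.125 · 10.05 / (4.1231 · 2.6926 · 1.118) ≈ 0.10121
Gain = 20 log₁₀(0.10121) ≈ -19.90 dB
∠T = (84.29°) − (75.96° + 68.20° + 26.57°) = -86.44°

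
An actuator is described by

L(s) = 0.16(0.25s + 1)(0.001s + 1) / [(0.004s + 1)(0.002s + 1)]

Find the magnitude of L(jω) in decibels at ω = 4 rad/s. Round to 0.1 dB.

-12.9 dB

At ω = 4 rad/s:
zero (1 + j4·0.25) = 1 + j1 → |·| ≈ 1.4142, ∠ ≈ 45.00°
zero (1 + j4·0.001) = 1 + j0.004 → |·| ≈ 1, ∠ ≈ 0.23°
pole (1 + j4·0.004) = 1 + j0.016 → |·| ≈ 1.0001, ∠ ≈ 0.92°
pole (1 + j4·0.002) = 1 + j0.008 → |·| ≈ 1, ∠ ≈ 0.46°
|L| = 0.16 · 1.4142 · 1 / (1.0001 · 1) ≈ 0.22625
Gain = 20 log₁₀(0.22625) ≈ -12.91 dB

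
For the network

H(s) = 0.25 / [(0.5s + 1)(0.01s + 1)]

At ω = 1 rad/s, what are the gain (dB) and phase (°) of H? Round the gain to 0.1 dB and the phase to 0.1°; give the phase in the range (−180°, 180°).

At ω = 1 rad/s:
pole (1 + j1·0.5) = 1 + j0.5 → |·| ≈ 1.118, ∠ ≈ 26.57°
pole (1 + j1·0.01) = 1 + j0.01 → |·| ≈ 1, ∠ ≈ 0.57°
|H| = 0.25 · 1 / (1.118 · 1) ≈ 0.22361
Gain = 20 log₁₀(0.22361) ≈ -13.01 dB
∠H = (0°) − (26.57° + 0.57°) = -27.14°

-13.0 dB, -27.1°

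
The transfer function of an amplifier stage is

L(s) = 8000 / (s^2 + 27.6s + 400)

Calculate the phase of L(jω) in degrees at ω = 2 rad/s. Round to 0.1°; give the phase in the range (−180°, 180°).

-7.9°

At s = jω = j2:
quadratic: (j2)² + 27.6·j2 + 400 = 396 + j55.2 → |·| ≈ 399.83, ∠ ≈ 7.94°
∠L = 0.00° − 7.94° = -7.94°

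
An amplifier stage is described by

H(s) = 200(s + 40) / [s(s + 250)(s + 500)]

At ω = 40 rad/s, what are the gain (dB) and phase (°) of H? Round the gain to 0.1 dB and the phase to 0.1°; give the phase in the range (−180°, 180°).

-53.0 dB, -58.7°

At s = jω = j40:
zero (s+40): 40 + j40 → |·| = √(40²+40²) = √3200 ≈ 56.569, ∠ = arctan(40/40) ≈ 45.00°
pole (s+250): 250 + j40 → |·| = √(250²+40²) = √64100 ≈ 253.18, ∠ = arctan(40/250) ≈ 9.09°
pole (s+500): 500 + j40 → |·| = √(500²+40²) = √251600 ≈ 501.6, ∠ = arctan(40/500) ≈ 4.57°
pole at origin: |s| = 40, ∠ = 90.00° (in denominator)
|H| = 200 · 56.569 / 5.0798e+06 ≈ 0.0022272
Gain = 20 log₁₀(0.0022272) ≈ -53.04 dB
∠H = 45.00° − 103.66° = -58.66°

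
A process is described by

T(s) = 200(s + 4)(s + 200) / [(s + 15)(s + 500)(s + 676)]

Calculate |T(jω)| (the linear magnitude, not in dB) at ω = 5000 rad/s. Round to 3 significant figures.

0.0395

At s = jω = j5000:
zero (s+4): 4 + j5000 → |·| = √(4²+5000²) = √25000016 ≈ 5000, ∠ = arctan(5000/4) ≈ 89.95°
zero (s+200): 200 + j5000 → |·| = √(200²+5000²) = √25040000 ≈ 5004, ∠ = arctan(5000/200) ≈ 87.71°
pole (s+15): 15 + j5000 → |·| = √(15²+5000²) = √25000225 ≈ 5000, ∠ = arctan(5000/15) ≈ 89.83°
pole (s+500): 500 + j5000 → |·| = √(500²+5000²) = √25250000 ≈ 5024.9, ∠ = arctan(5000/500) ≈ 84.29°
pole (s+676): 676 + j5000 → |·| = √(676²+5000²) = √25456976 ≈ 5045.5, ∠ = arctan(5000/676) ≈ 82.30°
|T| = 200 · 2.502e+07 / 1.2677e+11 ≈ 0.039473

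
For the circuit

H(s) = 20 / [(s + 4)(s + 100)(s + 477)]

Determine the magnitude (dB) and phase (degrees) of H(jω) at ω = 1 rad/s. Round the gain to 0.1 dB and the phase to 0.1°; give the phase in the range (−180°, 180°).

At s = jω = j1:
pole (s+4): 4 + j1 → |·| = √(4²+1²) = √17 ≈ 4.1231, ∠ = arctan(1/4) ≈ 14.04°
pole (s+100): 100 + j1 → |·| = √(100²+1²) = √10001 ≈ 100, ∠ = arctan(1/100) ≈ 0.57°
pole (s+477): 477 + j1 → |·| = √(477²+1²) = √227530 ≈ 477, ∠ = arctan(1/477) ≈ 0.12°
|H| = 20 / 1.9667e+05 ≈ 0.00010169
Gain = 20 log₁₀(0.00010169) ≈ -79.85 dB
∠H = 0.00° − 14.73° = -14.73°

-79.9 dB, -14.7°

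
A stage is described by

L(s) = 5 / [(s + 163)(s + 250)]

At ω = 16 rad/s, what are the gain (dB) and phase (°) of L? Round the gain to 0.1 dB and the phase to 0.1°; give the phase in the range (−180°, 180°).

At s = jω = j16:
pole (s+163): 163 + j16 → |·| = √(163²+16²) = √26825 ≈ 163.78, ∠ = arctan(16/163) ≈ 5.61°
pole (s+250): 250 + j16 → |·| = √(250²+16²) = √62756 ≈ 250.51, ∠ = arctan(16/250) ≈ 3.66°
|L| = 5 / 41029 ≈ 0.00012187
Gain = 20 log₁₀(0.00012187) ≈ -78.28 dB
∠L = 0.00° − 9.27° = -9.27°

-78.3 dB, -9.3°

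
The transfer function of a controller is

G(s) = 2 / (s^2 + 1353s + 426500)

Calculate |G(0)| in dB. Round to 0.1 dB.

-106.6 dB

G(0) = 2 / 426500 ≈ 4.6893e-06
20 log₁₀(4.6893e-06) ≈ -106.58 dB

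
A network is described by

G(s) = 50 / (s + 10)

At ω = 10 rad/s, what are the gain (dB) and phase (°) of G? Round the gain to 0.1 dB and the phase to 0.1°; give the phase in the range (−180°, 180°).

11.0 dB, -45.0°

Substitute s = j10:
Numerator: 50 = 50 + j0
Denominator: (j10) + 10 = 10 + j10
|N| = √(50² + 0²) ≈ 50, ∠N ≈ 0.00°
|D| = √(10² + 10²) ≈ 14.142, ∠D ≈ 45.00°
|G| = 50 / 14.142 ≈ 3.5356
Gain = 20 log₁₀(3.5356) ≈ 10.97 dB
∠G = 0.00° − 45.00° = -45.00°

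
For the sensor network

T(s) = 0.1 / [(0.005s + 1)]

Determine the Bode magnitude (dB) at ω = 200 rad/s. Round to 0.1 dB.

-23.0 dB

At ω = 200 rad/s:
pole (1 + j200·0.005) = 1 + j1 → |·| ≈ 1.4142, ∠ ≈ 45.00°
|T| = 0.1 · 1 / (1.4142) ≈ 0.070711
Gain = 20 log₁₀(0.070711) ≈ -23.01 dB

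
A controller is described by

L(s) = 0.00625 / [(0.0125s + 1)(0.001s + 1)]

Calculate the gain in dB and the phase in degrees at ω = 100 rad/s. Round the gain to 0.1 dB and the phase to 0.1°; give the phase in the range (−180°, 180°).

-48.2 dB, -57.1°

At ω = 100 rad/s:
pole (1 + j100·0.0125) = 1 + j1.25 → |·| ≈ 1.6008, ∠ ≈ 51.34°
pole (1 + j100·0.001) = 1 + j0.1 → |·| ≈ 1.005, ∠ ≈ 5.71°
|L| = 0.00625 · 1 / (1.6008 · 1.005) ≈ 0.0038849
Gain = 20 log₁₀(0.0038849) ≈ -48.21 dB
∠L = (0°) − (51.34° + 5.71°) = -57.05°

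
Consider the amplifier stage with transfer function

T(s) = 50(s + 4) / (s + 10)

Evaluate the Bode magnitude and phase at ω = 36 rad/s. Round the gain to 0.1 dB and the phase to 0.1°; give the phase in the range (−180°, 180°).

33.7 dB, 9.2°

At s = jω = j36:
zero (s+4): 4 + j36 → |·| = √(4²+36²) = √1312 ≈ 36.222, ∠ = arctan(36/4) ≈ 83.66°
pole (s+10): 10 + j36 → |·| = √(10²+36²) = √1396 ≈ 37.363, ∠ = arctan(36/10) ≈ 74.48°
|T| = 50 · 36.222 / 37.363 ≈ 48.473
Gain = 20 log₁₀(48.473) ≈ 33.71 dB
∠T = 83.66° − 74.48° = 9.18°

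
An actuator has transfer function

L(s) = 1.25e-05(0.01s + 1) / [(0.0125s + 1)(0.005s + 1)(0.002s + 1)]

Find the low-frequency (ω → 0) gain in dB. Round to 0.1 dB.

L(0) = 1.25e-05 · 1 / 1 = 1.25e-05
20 log₁₀(1.25e-05) ≈ -98.06 dB

-98.1 dB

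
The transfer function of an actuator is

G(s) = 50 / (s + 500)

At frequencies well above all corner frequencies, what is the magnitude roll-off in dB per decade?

Each pole contributes −20 dB/decade at high frequency; each zero contributes +20 dB/decade.
Net: 0 zero(s) − 1 pole(s) → -20 dB/decade.

-20 dB/decade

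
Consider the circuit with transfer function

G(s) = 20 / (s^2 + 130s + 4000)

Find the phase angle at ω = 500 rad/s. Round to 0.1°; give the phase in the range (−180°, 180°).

Substitute s = j500:
Numerator: 20 = 20 + j0
Denominator: (j500)^2 + 130(j500) + 4000 = -246000 + j65000
|N| = √(20² + 0²) ≈ 20, ∠N ≈ 0.00°
|D| = √(246000² + 65000²) ≈ 2.5444e+05, ∠D ≈ 165.20°
∠G = 0.00° − 165.20° = -165.20°

-165.2°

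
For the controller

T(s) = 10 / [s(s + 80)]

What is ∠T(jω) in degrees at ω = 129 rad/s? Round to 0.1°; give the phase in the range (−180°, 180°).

At s = jω = j129:
pole (s+80): 80 + j129 → |·| = √(80²+129²) = √23041 ≈ 151.79, ∠ = arctan(129/80) ≈ 58.19°
pole at origin: |s| = 129, ∠ = 90.00° (in denominator)
∠T = 0.00° − 148.19° = -148.19°

-148.2°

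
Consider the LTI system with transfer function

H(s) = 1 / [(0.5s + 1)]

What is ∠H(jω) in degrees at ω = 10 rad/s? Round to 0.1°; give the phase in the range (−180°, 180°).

-78.7°

At ω = 10 rad/s:
pole (1 + j10·0.5) = 1 + j5 → |·| ≈ 5.099, ∠ ≈ 78.69°
∠H = (0°) − (78.69°) = -78.69°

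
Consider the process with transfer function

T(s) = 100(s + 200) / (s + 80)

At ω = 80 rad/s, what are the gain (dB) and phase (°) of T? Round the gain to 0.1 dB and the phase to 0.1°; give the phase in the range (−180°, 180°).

45.6 dB, -23.2°

At s = jω = j80:
zero (s+200): 200 + j80 → |·| = √(200²+80²) = √46400 ≈ 215.41, ∠ = arctan(80/200) ≈ 21.80°
pole (s+80): 80 + j80 → |·| = √(80²+80²) = √12800 ≈ 113.14, ∠ = arctan(80/80) ≈ 45.00°
|T| = 100 · 215.41 / 113.14 ≈ 190.39
Gain = 20 log₁₀(190.39) ≈ 45.59 dB
∠T = 21.80° − 45.00° = -23.20°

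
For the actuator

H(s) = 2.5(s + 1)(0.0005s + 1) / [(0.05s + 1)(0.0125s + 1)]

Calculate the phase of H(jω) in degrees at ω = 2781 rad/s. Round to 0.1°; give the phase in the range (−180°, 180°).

-33.7°

At ω = 2781 rad/s:
zero (1 + j2781·1) = 1 + j2781 → |·| ≈ 2781, ∠ ≈ 89.98°
zero (1 + j2781·0.0005) = 1 + j1.3905 → |·| ≈ 1.7127, ∠ ≈ 54.28°
pole (1 + j2781·0.05) = 1 + j139.05 → |·| ≈ 139.05, ∠ ≈ 89.59°
pole (1 + j2781·0.0125) = 1 + j34.7625 → |·| ≈ 34.777, ∠ ≈ 88.35°
∠H = (89.98° + 54.28°) − (89.59° + 88.35°) = -33.68°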